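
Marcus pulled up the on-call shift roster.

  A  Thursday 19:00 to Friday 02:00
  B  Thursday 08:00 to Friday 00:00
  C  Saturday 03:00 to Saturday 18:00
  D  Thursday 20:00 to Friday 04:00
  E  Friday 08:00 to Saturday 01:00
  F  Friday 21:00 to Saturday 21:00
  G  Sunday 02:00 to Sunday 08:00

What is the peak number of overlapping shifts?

Walk through starts and ends in time order (an end at T is processed before a start at T):
Thursday 08:00 start B → 1
Thursday 19:00 start A → 2
Thursday 20:00 start D → 3
Friday 00:00 end B → 2
Friday 02:00 end A → 1
Friday 04:00 end D → 0
Friday 08:00 start E → 1
Friday 21:00 start F → 2
Saturday 01:00 end E → 1
Saturday 03:00 start C → 2
Saturday 18:00 end C → 1
Saturday 21:00 end F → 0
Sunday 02:00 start G → 1
Sunday 08:00 end G → 0
Peak is 3, at Thursday 20:00 (A, B, D).

3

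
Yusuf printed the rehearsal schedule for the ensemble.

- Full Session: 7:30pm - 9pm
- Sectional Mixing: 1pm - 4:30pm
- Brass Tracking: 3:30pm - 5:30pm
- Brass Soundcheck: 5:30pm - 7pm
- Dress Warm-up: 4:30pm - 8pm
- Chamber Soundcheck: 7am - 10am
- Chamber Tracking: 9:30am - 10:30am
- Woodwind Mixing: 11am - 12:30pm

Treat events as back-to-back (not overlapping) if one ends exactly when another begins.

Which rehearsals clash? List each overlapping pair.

Brass Soundcheck & Dress Warm-up, Brass Tracking & Dress Warm-up, Brass Tracking & Sectional Mixing, Chamber Soundcheck & Chamber Tracking, Dress Warm-up & Full Session

Sorted by start: Chamber Soundcheck, Chamber Tracking, Woodwind Mixing, Sectional Mixing, Brass Tracking, Dress Warm-up, Brass Soundcheck, Full Session.
Chamber Tracking starts before Chamber Soundcheck ends → Chamber Soundcheck and Chamber Tracking overlap.
Woodwind Mixing starts after Chamber Soundcheck ends — done with Chamber Soundcheck.
Woodwind Mixing starts after Chamber Tracking ends — done with Chamber Tracking.
Sectional Mixing starts after Woodwind Mixing ends — done with Woodwind Mixing.
Brass Tracking starts before Sectional Mixing ends → Sectional Mixing and Brass Tracking overlap.
Dress Warm-up starts exactly when Sectional Mixing ends (back-to-back, no overlap) — done with Sectional Mixing.
Dress Warm-up starts before Brass Tracking ends → Brass Tracking and Dress Warm-up overlap.
Brass Soundcheck starts exactly when Brass Tracking ends (back-to-back, no overlap) — done with Brass Tracking.
Brass Soundcheck starts before Dress Warm-up ends → Dress Warm-up and Brass Soundcheck overlap.
Full Session starts before Dress Warm-up ends → Dress Warm-up and Full Session overlap.
Full Session starts after Brass Soundcheck ends.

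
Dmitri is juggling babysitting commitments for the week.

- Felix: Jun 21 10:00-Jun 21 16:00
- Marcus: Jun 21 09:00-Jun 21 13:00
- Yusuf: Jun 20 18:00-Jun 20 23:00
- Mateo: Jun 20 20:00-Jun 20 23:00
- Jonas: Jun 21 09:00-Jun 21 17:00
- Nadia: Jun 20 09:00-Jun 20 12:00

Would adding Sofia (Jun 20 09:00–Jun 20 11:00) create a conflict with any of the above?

Yes — it overlaps Nadia

Nadia: starts Jun 20 09:00 before Sofia ends Jun 20 11:00, and ends Jun 20 12:00 after Sofia starts Jun 20 09:00 → overlap.
Yusuf: starts Jun 20 18:00 at or after Sofia ends Jun 20 11:00 → clear.
Mateo: starts Jun 20 20:00 at or after Sofia ends Jun 20 11:00 → clear.
Marcus: starts Jun 21 09:00 at or after Sofia ends Jun 20 11:00 → clear.
Jonas: starts Jun 21 09:00 at or after Sofia ends Jun 20 11:00 → clear.
Felix: starts Jun 21 10:00 at or after Sofia ends Jun 20 11:00 → clear.
Sofia overlaps Nadia.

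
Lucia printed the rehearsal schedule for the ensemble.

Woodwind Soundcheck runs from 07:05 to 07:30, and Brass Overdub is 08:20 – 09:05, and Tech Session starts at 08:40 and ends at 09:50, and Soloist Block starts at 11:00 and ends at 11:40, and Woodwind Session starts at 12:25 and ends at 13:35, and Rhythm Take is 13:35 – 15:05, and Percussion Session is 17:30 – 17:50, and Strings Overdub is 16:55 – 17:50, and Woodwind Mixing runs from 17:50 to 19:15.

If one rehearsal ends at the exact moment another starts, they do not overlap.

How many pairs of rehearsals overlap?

Check each pair: they overlap iff neither finishes before the other starts.
Sorted by start: Woodwind Soundcheck, Brass Overdub, Tech Session, Soloist Block, Woodwind Session, Rhythm Take, Strings Overdub, Percussion Session, Woodwind Mixing.
Brass Overdub starts after Woodwind Soundcheck ends; Woodwind Soundcheck is clear from here.
Tech Session starts before Brass Overdub ends → Brass Overdub and Tech Session overlap.
Soloist Block starts after Brass Overdub ends; Brass Overdub is clear from here.
Soloist Block starts after Tech Session ends; Tech Session is clear from here.
Woodwind Session starts after Soloist Block ends; Soloist Block is clear from here.
Rhythm Take starts exactly when Woodwind Session ends (back-to-back, no overlap); Woodwind Session is clear from here.
Strings Overdub starts after Rhythm Take ends; Rhythm Take is clear from here.
Percussion Session starts before Strings Overdub ends → Strings Overdub and Percussion Session overlap.
Woodwind Mixing starts exactly when Strings Overdub ends (back-to-back, no overlap).
Woodwind Mixing starts exactly when Percussion Session ends (back-to-back, no overlap).
Overlapping pairs: Brass Overdub & Tech Session, Percussion Session & Strings Overdub — 2 in total.

2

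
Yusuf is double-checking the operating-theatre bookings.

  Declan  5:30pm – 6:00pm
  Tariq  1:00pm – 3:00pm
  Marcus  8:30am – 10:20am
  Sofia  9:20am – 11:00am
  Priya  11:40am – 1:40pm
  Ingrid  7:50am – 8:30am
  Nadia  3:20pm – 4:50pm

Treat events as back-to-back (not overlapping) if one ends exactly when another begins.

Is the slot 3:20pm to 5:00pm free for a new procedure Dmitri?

Ingrid: ends 8:30am at or before Dmitri starts 3:20pm → clear.
Marcus: ends 10:20am at or before Dmitri starts 3:20pm → clear.
Sofia: ends 11:00am at or before Dmitri starts 3:20pm → clear.
Priya: ends 1:40pm at or before Dmitri starts 3:20pm → clear.
Tariq: ends 3:00pm at or before Dmitri starts 3:20pm → clear.
Nadia: starts 3:20pm before Dmitri ends 5:00pm, and ends 4:50pm after Dmitri starts 3:20pm → overlap.
Declan: starts 5:30pm at or after Dmitri ends 5:00pm → clear.
Dmitri overlaps Nadia.

No — it overlaps Nadia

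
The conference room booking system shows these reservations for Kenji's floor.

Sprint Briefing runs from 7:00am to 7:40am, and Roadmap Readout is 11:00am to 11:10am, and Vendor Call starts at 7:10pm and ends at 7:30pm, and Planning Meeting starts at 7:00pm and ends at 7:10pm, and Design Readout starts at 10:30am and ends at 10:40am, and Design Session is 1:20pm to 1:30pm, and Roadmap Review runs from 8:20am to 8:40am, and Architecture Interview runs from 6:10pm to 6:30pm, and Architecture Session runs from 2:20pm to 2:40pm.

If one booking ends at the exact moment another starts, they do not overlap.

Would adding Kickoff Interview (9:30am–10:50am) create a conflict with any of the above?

Sprint Briefing: ends 7:40am at or before Kickoff Interview starts 9:30am → clear.
Roadmap Review: ends 8:40am at or before Kickoff Interview starts 9:30am → clear.
Design Readout: starts 10:30am before Kickoff Interview ends 10:50am, and ends 10:40am after Kickoff Interview starts 9:30am → overlap.
Roadmap Readout: starts 11:00am at or after Kickoff Interview ends 10:50am → clear.
Design Session: starts 1:20pm at or after Kickoff Interview ends 10:50am → clear.
Architecture Session: starts 2:20pm at or after Kickoff Interview ends 10:50am → clear.
Architecture Interview: starts 6:10pm at or after Kickoff Interview ends 10:50am → clear.
Planning Meeting: starts 7:00pm at or after Kickoff Interview ends 10:50am → clear.
Vendor Call: starts 7:10pm at or after Kickoff Interview ends 10:50am → clear.
Kickoff Interview overlaps Design Readout.

Yes — it overlaps Design Readout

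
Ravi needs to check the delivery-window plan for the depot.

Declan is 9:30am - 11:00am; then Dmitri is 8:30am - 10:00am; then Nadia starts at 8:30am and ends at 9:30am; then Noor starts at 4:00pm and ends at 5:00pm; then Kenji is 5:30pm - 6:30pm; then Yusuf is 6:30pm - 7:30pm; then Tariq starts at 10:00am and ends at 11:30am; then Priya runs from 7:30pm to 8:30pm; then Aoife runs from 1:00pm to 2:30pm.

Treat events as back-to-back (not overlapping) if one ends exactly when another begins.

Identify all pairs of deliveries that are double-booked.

Sorted by start: Nadia, Dmitri, Declan, Tariq, Aoife, Noor, Kenji, Yusuf, Priya.
Dmitri starts before Nadia ends → Nadia and Dmitri overlap.
Declan starts exactly when Nadia ends (back-to-back, no overlap); Nadia is clear from here.
Declan starts before Dmitri ends → Dmitri and Declan overlap.
Tariq starts exactly when Dmitri ends (back-to-back, no overlap); Dmitri is clear from here.
Tariq starts before Declan ends → Declan and Tariq overlap.
Aoife starts after Declan ends; Declan is clear from here.
Aoife starts after Tariq ends; Tariq is clear from here.
Noor starts after Aoife ends; Aoife is clear from here.
Kenji starts after Noor ends; Noor is clear from here.
Yusuf starts exactly when Kenji ends (back-to-back, no overlap); Kenji is clear from here.
Priya starts exactly when Yusuf ends (back-to-back, no overlap).

Declan & Dmitri, Declan & Tariq, Dmitri & Nadia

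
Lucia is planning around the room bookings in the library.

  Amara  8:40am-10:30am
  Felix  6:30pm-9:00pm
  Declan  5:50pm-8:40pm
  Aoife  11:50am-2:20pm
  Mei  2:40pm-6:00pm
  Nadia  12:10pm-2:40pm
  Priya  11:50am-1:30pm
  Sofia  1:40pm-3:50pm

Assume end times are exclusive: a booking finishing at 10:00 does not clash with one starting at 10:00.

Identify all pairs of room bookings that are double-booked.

Aoife & Nadia, Aoife & Priya, Aoife & Sofia, Declan & Felix, Declan & Mei, Mei & Sofia, Nadia & Priya, Nadia & Sofia

Check each pair: they overlap iff neither finishes before the other starts.
Sorted by start: Amara, Priya, Aoife, Nadia, Sofia, Mei, Declan, Felix.
Priya starts after Amara ends, so nothing later overlaps Amara either.
Aoife starts before Priya ends → Priya and Aoife overlap.
Nadia starts before Priya ends → Priya and Nadia overlap.
Sofia starts after Priya ends, so nothing later overlaps Priya either.
Nadia starts before Aoife ends → Aoife and Nadia overlap.
Sofia starts before Aoife ends → Aoife and Sofia overlap.
Mei starts after Aoife ends, so nothing later overlaps Aoife either.
Sofia starts before Nadia ends → Nadia and Sofia overlap.
Mei starts exactly when Nadia ends (back-to-back, no overlap), so nothing later overlaps Nadia either.
Mei starts before Sofia ends → Sofia and Mei overlap.
Declan starts after Sofia ends, so nothing later overlaps Sofia either.
Declan starts before Mei ends → Mei and Declan overlap.
Felix starts after Mei ends.
Felix starts before Declan ends → Declan and Felix overlap.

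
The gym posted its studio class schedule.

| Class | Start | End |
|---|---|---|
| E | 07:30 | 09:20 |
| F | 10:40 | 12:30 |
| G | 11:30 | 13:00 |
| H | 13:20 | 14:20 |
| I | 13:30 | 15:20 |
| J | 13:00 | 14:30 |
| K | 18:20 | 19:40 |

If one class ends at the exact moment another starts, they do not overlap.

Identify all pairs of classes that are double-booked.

F & G, H & I, H & J, I & J

Two intervals overlap when each starts before the other ends.
Sorted by start: E, F, G, J, H, I, K.
F starts after E ends, so E has no further overlaps.
G starts before F ends → F and G overlap.
J starts after F ends, so F has no further overlaps.
J starts exactly when G ends (back-to-back, no overlap), so G has no further overlaps.
H starts before J ends → J and H overlap.
I starts before J ends → J and I overlap.
K starts after J ends.
I starts before H ends → H and I overlap.
K starts after H ends.
K starts after I ends.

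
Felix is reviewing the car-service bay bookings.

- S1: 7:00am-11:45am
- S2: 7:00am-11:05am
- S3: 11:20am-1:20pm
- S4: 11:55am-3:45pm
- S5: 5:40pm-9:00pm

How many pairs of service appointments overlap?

3

Sorted by start: S1, S2, S3, S4, S5.
S2 starts before S1 ends → S1 and S2 overlap.
S3 starts before S1 ends → S1 and S3 overlap.
S4 starts after S1 ends; S1 is clear from here.
S3 starts after S2 ends; S2 is clear from here.
S4 starts before S3 ends → S3 and S4 overlap.
S5 starts after S3 ends.
S5 starts after S4 ends.
Overlapping pairs: S1 & S2, S1 & S3, S3 & S4 — 3 in total.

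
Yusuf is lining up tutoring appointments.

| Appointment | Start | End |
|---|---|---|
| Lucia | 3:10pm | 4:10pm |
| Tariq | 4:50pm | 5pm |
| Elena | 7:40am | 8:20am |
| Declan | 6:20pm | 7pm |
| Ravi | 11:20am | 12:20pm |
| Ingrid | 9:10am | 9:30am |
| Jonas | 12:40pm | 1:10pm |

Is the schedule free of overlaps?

Yes

Check each pair: they overlap iff neither finishes before the other starts.
Sorted by start: Elena, Ingrid, Ravi, Jonas, Lucia, Tariq, Declan.
Ingrid starts after Elena ends — done with Elena.
Ravi starts after Ingrid ends — done with Ingrid.
Jonas starts after Ravi ends — done with Ravi.
Lucia starts after Jonas ends — done with Jonas.
Tariq starts after Lucia ends — done with Lucia.
Declan starts after Tariq ends.
Every pair is clear; the schedule has no overlaps.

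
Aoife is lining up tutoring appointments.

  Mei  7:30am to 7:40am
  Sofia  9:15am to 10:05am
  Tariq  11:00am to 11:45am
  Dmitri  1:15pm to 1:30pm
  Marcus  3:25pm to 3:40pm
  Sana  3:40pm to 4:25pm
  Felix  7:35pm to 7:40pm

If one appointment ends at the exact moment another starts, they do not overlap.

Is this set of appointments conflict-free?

Yes

Check each pair: they overlap iff neither finishes before the other starts.
Sorted by start: Mei, Sofia, Tariq, Dmitri, Marcus, Sana, Felix.
Sofia starts after Mei ends; Mei is clear from here.
Tariq starts after Sofia ends; Sofia is clear from here.
Dmitri starts after Tariq ends; Tariq is clear from here.
Marcus starts after Dmitri ends; Dmitri is clear from here.
Sana starts exactly when Marcus ends (back-to-back, no overlap); Marcus is clear from here.
Felix starts after Sana ends.
Every pair is clear; the schedule has no overlaps.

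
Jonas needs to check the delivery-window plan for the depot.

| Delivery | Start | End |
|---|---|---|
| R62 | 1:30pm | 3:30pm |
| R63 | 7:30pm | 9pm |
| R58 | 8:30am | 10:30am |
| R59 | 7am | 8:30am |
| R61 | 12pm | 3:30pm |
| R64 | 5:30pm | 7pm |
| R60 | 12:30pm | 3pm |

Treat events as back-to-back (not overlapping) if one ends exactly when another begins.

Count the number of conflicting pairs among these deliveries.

Two intervals overlap when each starts before the other ends.
Sorted by start: R59, R58, R61, R60, R62, R64, R63.
R58 starts exactly when R59 ends (back-to-back, no overlap), so R59 has no further overlaps.
R61 starts after R58 ends, so R58 has no further overlaps.
R60 starts before R61 ends → R61 and R60 overlap.
R62 starts before R61 ends → R61 and R62 overlap.
R64 starts after R61 ends, so R61 has no further overlaps.
R62 starts before R60 ends → R60 and R62 overlap.
R64 starts after R60 ends, so R60 has no further overlaps.
R64 starts after R62 ends, so R62 has no further overlaps.
R63 starts after R64 ends.
Overlapping pairs: R60 & R61, R60 & R62, R61 & R62 — 3 in total.

3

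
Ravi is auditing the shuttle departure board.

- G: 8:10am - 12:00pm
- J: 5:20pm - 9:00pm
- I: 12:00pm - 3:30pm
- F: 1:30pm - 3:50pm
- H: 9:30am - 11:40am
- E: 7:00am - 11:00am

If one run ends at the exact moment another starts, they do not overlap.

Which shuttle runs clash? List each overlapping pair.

E & G, E & H, F & I, G & H

Sorted by start: E, G, H, I, F, J.
G starts before E ends → E and G overlap.
H starts before E ends → E and H overlap.
I starts after E ends — done with E.
H starts before G ends → G and H overlap.
I starts exactly when G ends (back-to-back, no overlap) — done with G.
I starts after H ends — done with H.
F starts before I ends → I and F overlap.
J starts after I ends.
J starts after F ends.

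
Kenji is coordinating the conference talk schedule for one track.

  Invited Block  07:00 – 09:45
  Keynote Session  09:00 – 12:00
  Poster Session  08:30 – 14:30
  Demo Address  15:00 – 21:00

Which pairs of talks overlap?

Invited Block & Keynote Session, Invited Block & Poster Session, Keynote Session & Poster Session

Check each pair: they overlap iff neither finishes before the other starts.
Sorted by start: Invited Block, Poster Session, Keynote Session, Demo Address.
Poster Session starts before Invited Block ends → Invited Block and Poster Session overlap.
Keynote Session starts before Invited Block ends → Invited Block and Keynote Session overlap.
Demo Address starts after Invited Block ends.
Keynote Session starts before Poster Session ends → Poster Session and Keynote Session overlap.
Demo Address starts after Poster Session ends.
Demo Address starts after Keynote Session ends.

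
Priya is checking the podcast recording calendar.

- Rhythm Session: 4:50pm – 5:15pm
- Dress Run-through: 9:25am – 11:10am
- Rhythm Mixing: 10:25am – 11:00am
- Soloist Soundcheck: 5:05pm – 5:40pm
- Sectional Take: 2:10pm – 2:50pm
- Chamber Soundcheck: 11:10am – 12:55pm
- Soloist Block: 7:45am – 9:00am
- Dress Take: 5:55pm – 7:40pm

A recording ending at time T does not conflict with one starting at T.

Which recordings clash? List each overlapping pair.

Two intervals overlap when each starts before the other ends.
Sorted by start: Soloist Block, Dress Run-through, Rhythm Mixing, Chamber Soundcheck, Sectional Take, Rhythm Session, Soloist Soundcheck, Dress Take.
Dress Run-through starts after Soloist Block ends, so nothing later overlaps Soloist Block either.
Rhythm Mixing starts before Dress Run-through ends → Dress Run-through and Rhythm Mixing overlap.
Chamber Soundcheck starts exactly when Dress Run-through ends (back-to-back, no overlap), so nothing later overlaps Dress Run-through either.
Chamber Soundcheck starts after Rhythm Mixing ends, so nothing later overlaps Rhythm Mixing either.
Sectional Take starts after Chamber Soundcheck ends, so nothing later overlaps Chamber Soundcheck either.
Rhythm Session starts after Sectional Take ends, so nothing later overlaps Sectional Take either.
Soloist Soundcheck starts before Rhythm Session ends → Rhythm Session and Soloist Soundcheck overlap.
Dress Take starts after Rhythm Session ends.
Dress Take starts after Soloist Soundcheck ends.

Dress Run-through & Rhythm Mixing, Rhythm Session & Soloist Soundcheck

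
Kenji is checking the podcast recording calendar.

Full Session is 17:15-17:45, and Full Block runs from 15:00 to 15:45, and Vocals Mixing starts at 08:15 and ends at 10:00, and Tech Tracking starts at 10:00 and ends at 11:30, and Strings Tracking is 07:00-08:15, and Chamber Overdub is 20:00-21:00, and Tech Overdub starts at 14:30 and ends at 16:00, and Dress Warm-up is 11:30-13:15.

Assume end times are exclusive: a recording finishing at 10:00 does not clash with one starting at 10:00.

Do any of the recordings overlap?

Yes

Sorted by start: Strings Tracking, Vocals Mixing, Tech Tracking, Dress Warm-up, Tech Overdub, Full Block, Full Session, Chamber Overdub.
Vocals Mixing starts exactly when Strings Tracking ends (back-to-back, no overlap) — done with Strings Tracking.
Tech Tracking starts exactly when Vocals Mixing ends (back-to-back, no overlap) — done with Vocals Mixing.
Dress Warm-up starts exactly when Tech Tracking ends (back-to-back, no overlap) — done with Tech Tracking.
Tech Overdub starts after Dress Warm-up ends — done with Dress Warm-up.
Full Block starts before Tech Overdub ends → Tech Overdub and Full Block overlap.
That's a conflict, so the schedule is not conflict-free.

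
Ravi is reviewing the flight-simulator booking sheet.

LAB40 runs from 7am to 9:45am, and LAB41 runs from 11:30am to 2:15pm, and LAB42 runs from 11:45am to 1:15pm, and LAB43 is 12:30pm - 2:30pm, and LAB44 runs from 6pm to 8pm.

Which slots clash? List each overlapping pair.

LAB41 & LAB42, LAB41 & LAB43, LAB42 & LAB43

Two intervals overlap when each starts before the other ends.
Sorted by start: LAB40, LAB41, LAB42, LAB43, LAB44.
LAB41 starts after LAB40 ends; LAB40 is clear from here.
LAB42 starts before LAB41 ends → LAB41 and LAB42 overlap.
LAB43 starts before LAB41 ends → LAB41 and LAB43 overlap.
LAB44 starts after LAB41 ends.
LAB43 starts before LAB42 ends → LAB42 and LAB43 overlap.
LAB44 starts after LAB42 ends.
LAB44 starts after LAB43 ends.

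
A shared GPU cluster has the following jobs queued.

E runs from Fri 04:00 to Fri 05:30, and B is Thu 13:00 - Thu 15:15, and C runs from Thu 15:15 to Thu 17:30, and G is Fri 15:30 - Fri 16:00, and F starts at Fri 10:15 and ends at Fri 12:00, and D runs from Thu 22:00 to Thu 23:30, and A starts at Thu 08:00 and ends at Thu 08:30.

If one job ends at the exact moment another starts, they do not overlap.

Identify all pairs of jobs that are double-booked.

Check each pair: they overlap iff neither finishes before the other starts.
Sorted by start: A, B, C, D, E, F, G.
B starts after A ends; A is clear from here.
C starts exactly when B ends (back-to-back, no overlap); B is clear from here.
D starts after C ends; C is clear from here.
E starts after D ends; D is clear from here.
F starts after E ends; E is clear from here.
G starts after F ends.

none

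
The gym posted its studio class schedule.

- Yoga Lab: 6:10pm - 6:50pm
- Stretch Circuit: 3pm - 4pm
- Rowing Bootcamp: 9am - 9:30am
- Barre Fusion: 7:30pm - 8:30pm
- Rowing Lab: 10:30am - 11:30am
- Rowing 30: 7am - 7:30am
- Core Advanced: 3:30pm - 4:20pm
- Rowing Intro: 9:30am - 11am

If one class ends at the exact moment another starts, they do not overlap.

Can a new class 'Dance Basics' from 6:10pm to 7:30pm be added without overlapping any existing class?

Rowing 30: ends 7:30am at or before Dance Basics starts 6:10pm → clear.
Rowing Bootcamp: ends 9:30am at or before Dance Basics starts 6:10pm → clear.
Rowing Intro: ends 11am at or before Dance Basics starts 6:10pm → clear.
Rowing Lab: ends 11:30am at or before Dance Basics starts 6:10pm → clear.
Stretch Circuit: ends 4pm at or before Dance Basics starts 6:10pm → clear.
Core Advanced: ends 4:20pm at or before Dance Basics starts 6:10pm → clear.
Yoga Lab: starts 6:10pm before Dance Basics ends 7:30pm, and ends 6:50pm after Dance Basics starts 6:10pm → overlap.
Barre Fusion: starts 7:30pm at or after Dance Basics ends 7:30pm → clear.
Dance Basics overlaps Yoga Lab.

No — it overlaps Yoga Lab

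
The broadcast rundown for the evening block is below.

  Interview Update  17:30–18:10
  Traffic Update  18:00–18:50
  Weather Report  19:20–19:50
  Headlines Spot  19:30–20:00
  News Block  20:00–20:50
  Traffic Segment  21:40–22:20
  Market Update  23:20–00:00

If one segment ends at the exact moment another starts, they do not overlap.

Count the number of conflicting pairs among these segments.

Two intervals overlap when each starts before the other ends.
Sorted by start: Interview Update, Traffic Update, Weather Report, Headlines Spot, News Block, Traffic Segment, Market Update.
Traffic Update starts before Interview Update ends → Interview Update and Traffic Update overlap.
Weather Report starts after Interview Update ends, so nothing later overlaps Interview Update either.
Weather Report starts after Traffic Update ends, so nothing later overlaps Traffic Update either.
Headlines Spot starts before Weather Report ends → Weather Report and Headlines Spot overlap.
News Block starts after Weather Report ends, so nothing later overlaps Weather Report either.
News Block starts exactly when Headlines Spot ends (back-to-back, no overlap), so nothing later overlaps Headlines Spot either.
Traffic Segment starts after News Block ends, so nothing later overlaps News Block either.
Market Update starts after Traffic Segment ends.
Overlapping pairs: Headlines Spot & Weather Report, Interview Update & Traffic Update — 2 in total.

2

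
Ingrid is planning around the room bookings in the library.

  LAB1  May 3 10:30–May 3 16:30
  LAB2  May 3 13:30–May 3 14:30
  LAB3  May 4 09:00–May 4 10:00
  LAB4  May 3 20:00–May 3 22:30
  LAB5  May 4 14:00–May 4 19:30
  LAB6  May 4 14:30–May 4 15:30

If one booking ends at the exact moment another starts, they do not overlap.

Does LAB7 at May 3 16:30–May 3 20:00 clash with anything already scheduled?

No — it doesn't clash with anything

LAB1: ends May 3 16:30 at or before LAB7 starts May 3 16:30 → clear.
LAB2: ends May 3 14:30 at or before LAB7 starts May 3 16:30 → clear.
LAB4: starts May 3 20:00 at or after LAB7 ends May 3 20:00 → clear.
LAB3: starts May 4 09:00 at or after LAB7 ends May 3 20:00 → clear.
LAB5: starts May 4 14:00 at or after LAB7 ends May 3 20:00 → clear.
LAB6: starts May 4 14:30 at or after LAB7 ends May 3 20:00 → clear.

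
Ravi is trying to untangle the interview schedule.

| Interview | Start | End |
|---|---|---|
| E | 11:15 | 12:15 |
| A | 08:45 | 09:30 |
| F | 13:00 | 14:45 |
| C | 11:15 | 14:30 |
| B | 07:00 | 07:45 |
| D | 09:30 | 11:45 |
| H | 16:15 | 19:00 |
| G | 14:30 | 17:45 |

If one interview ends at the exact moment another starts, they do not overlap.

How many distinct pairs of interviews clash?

6

Check each pair: they overlap iff neither finishes before the other starts.
Sorted by start: B, A, D, C, E, F, G, H.
A starts after B ends, so B has no further overlaps.
D starts exactly when A ends (back-to-back, no overlap), so A has no further overlaps.
C starts before D ends → D and C overlap.
E starts before D ends → D and E overlap.
F starts after D ends, so D has no further overlaps.
E starts before C ends → C and E overlap.
F starts before C ends → C and F overlap.
G starts exactly when C ends (back-to-back, no overlap), so C has no further overlaps.
F starts after E ends, so E has no further overlaps.
G starts before F ends → F and G overlap.
H starts after F ends.
H starts before G ends → G and H overlap.
Overlapping pairs: C & D, C & E, C & F, D & E, F & G, G & H — 6 in total.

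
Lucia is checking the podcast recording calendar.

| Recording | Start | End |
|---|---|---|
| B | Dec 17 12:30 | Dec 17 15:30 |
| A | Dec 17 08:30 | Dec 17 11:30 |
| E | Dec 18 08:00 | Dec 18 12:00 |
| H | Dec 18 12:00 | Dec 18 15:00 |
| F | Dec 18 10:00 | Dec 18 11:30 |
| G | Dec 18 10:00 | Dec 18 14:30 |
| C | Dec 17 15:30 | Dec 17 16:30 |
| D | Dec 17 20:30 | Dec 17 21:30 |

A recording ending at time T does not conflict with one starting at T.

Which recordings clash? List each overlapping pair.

Check each pair: they overlap iff neither finishes before the other starts.
Sorted by start: A, B, C, D, E, F, G, H.
B starts after A ends — done with A.
C starts exactly when B ends (back-to-back, no overlap) — done with B.
D starts after C ends — done with C.
E starts after D ends — done with D.
F starts before E ends → E and F overlap.
G starts before E ends → E and G overlap.
H starts exactly when E ends (back-to-back, no overlap).
G starts before F ends → F and G overlap.
H starts after F ends.
H starts before G ends → G and H overlap.

E & F, E & G, F & G, G & H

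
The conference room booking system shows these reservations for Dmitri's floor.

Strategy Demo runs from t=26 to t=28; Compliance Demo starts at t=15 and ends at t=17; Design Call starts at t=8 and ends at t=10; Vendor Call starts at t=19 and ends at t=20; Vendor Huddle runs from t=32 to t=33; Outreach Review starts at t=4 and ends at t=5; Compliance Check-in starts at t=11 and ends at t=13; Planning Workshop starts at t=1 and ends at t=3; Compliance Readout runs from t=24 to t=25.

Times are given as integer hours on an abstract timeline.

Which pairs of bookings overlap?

Sorted by start: Planning Workshop, Outreach Review, Design Call, Compliance Check-in, Compliance Demo, Vendor Call, Compliance Readout, Strategy Demo, Vendor Huddle.
Outreach Review starts after Planning Workshop ends, so Planning Workshop has no further overlaps.
Design Call starts after Outreach Review ends, so Outreach Review has no further overlaps.
Compliance Check-in starts after Design Call ends, so Design Call has no further overlaps.
Compliance Demo starts after Compliance Check-in ends, so Compliance Check-in has no further overlaps.
Vendor Call starts after Compliance Demo ends, so Compliance Demo has no further overlaps.
Compliance Readout starts after Vendor Call ends, so Vendor Call has no further overlaps.
Strategy Demo starts after Compliance Readout ends, so Compliance Readout has no further overlaps.
Vendor Huddle starts after Strategy Demo ends.

no conflicts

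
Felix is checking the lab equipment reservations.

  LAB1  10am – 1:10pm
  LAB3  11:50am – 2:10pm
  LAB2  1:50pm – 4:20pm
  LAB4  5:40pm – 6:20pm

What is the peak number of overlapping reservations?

Sort all start/end points and keep a running count:
10am start LAB1 → 1
11:50am start LAB3 → 2
1:10pm end LAB1 → 1
1:50pm start LAB2 → 2
2:10pm end LAB3 → 1
4:20pm end LAB2 → 0
5:40pm start LAB4 → 1
6:20pm end LAB4 → 0
Peak is 2, at 11:50am (LAB1, LAB3).

2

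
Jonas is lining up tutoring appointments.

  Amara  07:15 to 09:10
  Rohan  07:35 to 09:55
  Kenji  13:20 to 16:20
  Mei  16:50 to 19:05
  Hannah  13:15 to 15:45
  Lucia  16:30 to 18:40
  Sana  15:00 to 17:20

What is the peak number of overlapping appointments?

Walk through starts and ends in time order (an end at T is processed before a start at T):
07:15 start Amara → 1
07:35 start Rohan → 2
09:10 end Amara → 1
09:55 end Rohan → 0
13:15 start Hannah → 1
13:20 start Kenji → 2
15:00 start Sana → 3
15:45 end Hannah → 2
16:20 end Kenji → 1
16:30 start Lucia → 2
16:50 start Mei → 3
17:20 end Sana → 2
18:40 end Lucia → 1
19:05 end Mei → 0
Peak is 3, at 15:00 (Hannah, Kenji, Sana).

3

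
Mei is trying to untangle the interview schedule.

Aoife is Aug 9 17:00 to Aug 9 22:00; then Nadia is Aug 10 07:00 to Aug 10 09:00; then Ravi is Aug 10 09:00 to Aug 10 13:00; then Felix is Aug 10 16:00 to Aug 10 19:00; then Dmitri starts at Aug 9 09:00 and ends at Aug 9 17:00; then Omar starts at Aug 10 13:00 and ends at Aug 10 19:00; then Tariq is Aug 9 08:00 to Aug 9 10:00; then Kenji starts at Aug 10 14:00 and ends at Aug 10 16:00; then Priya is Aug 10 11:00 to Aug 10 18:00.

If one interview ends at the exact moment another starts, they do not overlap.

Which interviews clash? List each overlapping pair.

Dmitri & Tariq, Felix & Omar, Felix & Priya, Kenji & Omar, Kenji & Priya, Omar & Priya, Priya & Ravi

Sorted by start: Tariq, Dmitri, Aoife, Nadia, Ravi, Priya, Omar, Kenji, Felix.
Dmitri starts before Tariq ends → Tariq and Dmitri overlap.
Aoife starts after Tariq ends, so nothing later overlaps Tariq either.
Aoife starts exactly when Dmitri ends (back-to-back, no overlap), so nothing later overlaps Dmitri either.
Nadia starts after Aoife ends, so nothing later overlaps Aoife either.
Ravi starts exactly when Nadia ends (back-to-back, no overlap), so nothing later overlaps Nadia either.
Priya starts before Ravi ends → Ravi and Priya overlap.
Omar starts exactly when Ravi ends (back-to-back, no overlap), so nothing later overlaps Ravi either.
Omar starts before Priya ends → Priya and Omar overlap.
Kenji starts before Priya ends → Priya and Kenji overlap.
Felix starts before Priya ends → Priya and Felix overlap.
Kenji starts before Omar ends → Omar and Kenji overlap.
Felix starts before Omar ends → Omar and Felix overlap.
Felix starts exactly when Kenji ends (back-to-back, no overlap).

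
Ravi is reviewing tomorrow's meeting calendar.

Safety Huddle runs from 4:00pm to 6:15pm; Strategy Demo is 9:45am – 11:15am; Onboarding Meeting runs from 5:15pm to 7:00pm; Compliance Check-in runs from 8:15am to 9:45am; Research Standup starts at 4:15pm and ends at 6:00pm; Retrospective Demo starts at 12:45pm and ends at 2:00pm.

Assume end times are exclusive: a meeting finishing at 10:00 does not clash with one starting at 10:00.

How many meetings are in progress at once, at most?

Walk through starts and ends in time order (an end at T is processed before a start at T):
8:15am start Compliance Check-in → 1
9:45am end Compliance Check-in → 0
9:45am start Strategy Demo → 1
11:15am end Strategy Demo → 0
12:45pm start Retrospective Demo → 1
2:00pm end Retrospective Demo → 0
4:00pm start Safety Huddle → 1
4:15pm start Research Standup → 2
5:15pm start Onboarding Meeting → 3
6:00pm end Research Standup → 2
6:15pm end Safety Huddle → 1
7:00pm end Onboarding Meeting → 0
Peak is 3, at 5:15pm (Onboarding Meeting, Research Standup, Safety Huddle).

3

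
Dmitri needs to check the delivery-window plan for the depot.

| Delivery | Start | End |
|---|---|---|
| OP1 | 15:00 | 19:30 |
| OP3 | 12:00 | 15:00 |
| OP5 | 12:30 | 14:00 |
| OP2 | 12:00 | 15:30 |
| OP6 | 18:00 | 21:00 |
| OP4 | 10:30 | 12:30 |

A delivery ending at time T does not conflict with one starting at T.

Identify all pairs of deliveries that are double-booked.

OP1 & OP2, OP1 & OP6, OP2 & OP3, OP2 & OP4, OP2 & OP5, OP3 & OP4, OP3 & OP5

Sorted by start: OP4, OP2, OP3, OP5, OP1, OP6.
OP2 starts before OP4 ends → OP4 and OP2 overlap.
OP3 starts before OP4 ends → OP4 and OP3 overlap.
OP5 starts exactly when OP4 ends (back-to-back, no overlap) — done with OP4.
OP3 starts before OP2 ends → OP2 and OP3 overlap.
OP5 starts before OP2 ends → OP2 and OP5 overlap.
OP1 starts before OP2 ends → OP2 and OP1 overlap.
OP6 starts after OP2 ends.
OP5 starts before OP3 ends → OP3 and OP5 overlap.
OP1 starts exactly when OP3 ends (back-to-back, no overlap) — done with OP3.
OP1 starts after OP5 ends — done with OP5.
OP6 starts before OP1 ends → OP1 and OP6 overlap.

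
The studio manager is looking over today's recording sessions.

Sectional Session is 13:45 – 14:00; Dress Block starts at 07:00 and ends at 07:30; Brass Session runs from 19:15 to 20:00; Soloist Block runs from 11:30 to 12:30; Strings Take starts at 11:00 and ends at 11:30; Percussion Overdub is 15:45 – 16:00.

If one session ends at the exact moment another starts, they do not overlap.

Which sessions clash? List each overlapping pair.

no overlapping pairs

Two intervals overlap when each starts before the other ends.
Sorted by start: Dress Block, Strings Take, Soloist Block, Sectional Session, Percussion Overdub, Brass Session.
Strings Take starts after Dress Block ends; Dress Block is clear from here.
Soloist Block starts exactly when Strings Take ends (back-to-back, no overlap); Strings Take is clear from here.
Sectional Session starts after Soloist Block ends; Soloist Block is clear from here.
Percussion Overdub starts after Sectional Session ends; Sectional Session is clear from here.
Brass Session starts after Percussion Overdub ends.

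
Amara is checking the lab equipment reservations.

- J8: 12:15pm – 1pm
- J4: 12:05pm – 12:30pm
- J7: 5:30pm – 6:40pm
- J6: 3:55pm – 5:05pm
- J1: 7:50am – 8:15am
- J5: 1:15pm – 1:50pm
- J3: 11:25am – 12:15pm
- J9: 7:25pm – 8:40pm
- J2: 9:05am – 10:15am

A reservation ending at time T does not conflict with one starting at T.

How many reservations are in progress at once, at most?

Walk through starts and ends in time order (an end at T is processed before a start at T):
7:50am start J1 → 1
8:15am end J1 → 0
9:05am start J2 → 1
10:15am end J2 → 0
11:25am start J3 → 1
12:05pm start J4 → 2
12:15pm end J3 → 1
12:15pm start J8 → 2
12:30pm end J4 → 1
1pm end J8 → 0
1:15pm start J5 → 1
1:50pm end J5 → 0
3:55pm start J6 → 1
5:05pm end J6 → 0
5:30pm start J7 → 1
6:40pm end J7 → 0
7:25pm start J9 → 1
8:40pm end J9 → 0
Peak is 2, at 12:05pm (J3, J4).

2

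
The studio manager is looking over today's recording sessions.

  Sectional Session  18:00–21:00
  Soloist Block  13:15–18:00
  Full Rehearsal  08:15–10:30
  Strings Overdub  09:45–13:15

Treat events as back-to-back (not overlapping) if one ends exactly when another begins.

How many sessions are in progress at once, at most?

Walk through starts and ends in time order (an end at T is processed before a start at T):
08:15 start Full Rehearsal → 1
09:45 start Strings Overdub → 2
10:30 end Full Rehearsal → 1
13:15 end Strings Overdub → 0
13:15 start Soloist Block → 1
18:00 end Soloist Block → 0
18:00 start Sectional Session → 1
21:00 end Sectional Session → 0
Peak is 2, at 09:45 (Full Rehearsal, Strings Overdub).

2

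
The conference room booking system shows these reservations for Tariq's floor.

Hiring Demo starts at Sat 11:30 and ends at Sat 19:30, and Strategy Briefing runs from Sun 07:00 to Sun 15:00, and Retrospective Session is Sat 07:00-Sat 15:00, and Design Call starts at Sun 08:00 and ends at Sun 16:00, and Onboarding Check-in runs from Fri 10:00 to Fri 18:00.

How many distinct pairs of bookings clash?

Sorted by start: Onboarding Check-in, Retrospective Session, Hiring Demo, Strategy Briefing, Design Call.
Retrospective Session starts after Onboarding Check-in ends, so Onboarding Check-in has no further overlaps.
Hiring Demo starts before Retrospective Session ends → Retrospective Session and Hiring Demo overlap.
Strategy Briefing starts after Retrospective Session ends, so Retrospective Session has no further overlaps.
Strategy Briefing starts after Hiring Demo ends, so Hiring Demo has no further overlaps.
Design Call starts before Strategy Briefing ends → Strategy Briefing and Design Call overlap.
Overlapping pairs: Design Call & Strategy Briefing, Hiring Demo & Retrospective Session — 2 in total.

2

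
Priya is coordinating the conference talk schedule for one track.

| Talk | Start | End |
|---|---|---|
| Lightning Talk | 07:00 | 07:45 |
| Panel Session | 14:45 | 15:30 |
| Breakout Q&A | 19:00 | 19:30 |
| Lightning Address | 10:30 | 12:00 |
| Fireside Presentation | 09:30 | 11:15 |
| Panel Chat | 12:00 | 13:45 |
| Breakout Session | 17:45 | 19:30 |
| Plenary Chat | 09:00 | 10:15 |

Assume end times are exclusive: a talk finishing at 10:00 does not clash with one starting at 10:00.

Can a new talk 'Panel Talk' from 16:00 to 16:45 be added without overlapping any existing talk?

Yes — the slot is free

Lightning Talk: ends 07:45 at or before Panel Talk starts 16:00 → clear.
Plenary Chat: ends 10:15 at or before Panel Talk starts 16:00 → clear.
Fireside Presentation: ends 11:15 at or before Panel Talk starts 16:00 → clear.
Lightning Address: ends 12:00 at or before Panel Talk starts 16:00 → clear.
Panel Chat: ends 13:45 at or before Panel Talk starts 16:00 → clear.
Panel Session: ends 15:30 at or before Panel Talk starts 16:00 → clear.
Breakout Session: starts 17:45 at or after Panel Talk ends 16:45 → clear.
Breakout Q&A: starts 19:00 at or after Panel Talk ends 16:45 → clear.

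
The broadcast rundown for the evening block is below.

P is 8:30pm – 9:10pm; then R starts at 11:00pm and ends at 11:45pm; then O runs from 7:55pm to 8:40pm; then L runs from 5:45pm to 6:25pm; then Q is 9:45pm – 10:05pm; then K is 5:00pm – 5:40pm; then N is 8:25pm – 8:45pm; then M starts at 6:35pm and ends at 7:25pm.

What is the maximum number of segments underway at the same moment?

3

Sort all start/end points and keep a running count:
5:00pm start K → 1
5:40pm end K → 0
5:45pm start L → 1
6:25pm end L → 0
6:35pm start M → 1
7:25pm end M → 0
7:55pm start O → 1
8:25pm start N → 2
8:30pm start P → 3
8:40pm end O → 2
8:45pm end N → 1
9:10pm end P → 0
9:45pm start Q → 1
10:05pm end Q → 0
11:00pm start R → 1
11:45pm end R → 0
Peak is 3, at 8:30pm (N, O, P).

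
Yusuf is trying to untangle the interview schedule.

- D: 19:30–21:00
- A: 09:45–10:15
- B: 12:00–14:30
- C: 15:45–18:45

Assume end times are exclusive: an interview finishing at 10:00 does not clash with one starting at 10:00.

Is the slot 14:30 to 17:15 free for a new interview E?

A: ends 10:15 at or before E starts 14:30 → clear.
B: ends 14:30 at or before E starts 14:30 → clear.
C: starts 15:45 before E ends 17:15, and ends 18:45 after E starts 14:30 → overlap.
D: starts 19:30 at or after E ends 17:15 → clear.
E overlaps C.

No — it overlaps C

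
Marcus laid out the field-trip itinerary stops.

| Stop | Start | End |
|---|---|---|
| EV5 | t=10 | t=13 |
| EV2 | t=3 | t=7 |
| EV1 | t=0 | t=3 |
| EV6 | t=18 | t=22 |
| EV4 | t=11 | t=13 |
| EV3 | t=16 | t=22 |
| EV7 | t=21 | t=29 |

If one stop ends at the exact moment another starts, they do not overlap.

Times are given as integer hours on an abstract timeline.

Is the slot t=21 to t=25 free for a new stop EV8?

EV1: ends t=3 at or before EV8 starts t=21 → clear.
EV2: ends t=7 at or before EV8 starts t=21 → clear.
EV5: ends t=13 at or before EV8 starts t=21 → clear.
EV4: ends t=13 at or before EV8 starts t=21 → clear.
EV3: starts t=16 before EV8 ends t=25, and ends t=22 after EV8 starts t=21 → overlap.
EV6: starts t=18 before EV8 ends t=25, and ends t=22 after EV8 starts t=21 → overlap.
EV7: starts t=21 before EV8 ends t=25, and ends t=29 after EV8 starts t=21 → overlap.
EV8 overlaps EV3, EV6, EV7.

No — it overlaps EV3, EV6, EV7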